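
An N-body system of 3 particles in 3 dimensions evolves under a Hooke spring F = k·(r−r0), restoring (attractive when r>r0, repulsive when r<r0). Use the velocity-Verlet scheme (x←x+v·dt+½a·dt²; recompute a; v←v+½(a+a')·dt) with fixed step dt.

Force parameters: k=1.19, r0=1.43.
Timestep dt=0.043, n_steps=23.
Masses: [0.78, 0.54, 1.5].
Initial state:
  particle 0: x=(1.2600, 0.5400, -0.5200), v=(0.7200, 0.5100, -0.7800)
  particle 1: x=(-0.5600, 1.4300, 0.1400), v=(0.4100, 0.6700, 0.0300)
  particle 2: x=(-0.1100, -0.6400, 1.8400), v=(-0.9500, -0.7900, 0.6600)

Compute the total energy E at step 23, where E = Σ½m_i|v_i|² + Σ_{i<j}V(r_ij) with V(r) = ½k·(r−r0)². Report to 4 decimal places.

4.8704

step 0: x0=(1.2600, 0.5400, -0.5200) x1=(-0.5600, 1.4300, 0.1400) x2=(-0.1100, -0.6400, 1.8400)
step 1: x0=(1.2891, 0.5615, -0.5515) x1=(-0.5407, 1.4562, 0.1425) x2=(-0.1505, -0.6728, 1.8669)
step 2: x0=(1.3143, 0.5819, -0.5787) x1=(-0.5182, 1.4770, 0.1474) x2=(-0.1901, -0.7031, 1.8907)
step 3: x0=(1.3355, 0.6013, -0.6014) x1=(-0.4924, 1.4922, 0.1548) x2=(-0.2288, -0.7308, 1.9112)
step 4: x0=(1.3524, 0.6194, -0.6194) x1=(-0.4636, 1.5017, 0.1648) x2=(-0.2663, -0.7559, 1.9284)
step 5: x0=(1.3649, 0.6361, -0.6325) x1=(-0.4319, 1.5053, 0.1772) x2=(-0.3027, -0.7780, 1.9421)
step 6: x0=(1.3731, 0.6513, -0.6407) x1=(-0.3974, 1.5030, 0.1922) x2=(-0.3378, -0.7974, 1.9524)
step 7: x0=(1.3768, 0.6650, -0.6439) x1=(-0.3604, 1.4949, 0.2097) x2=(-0.3714, -0.8137, 1.9592)
step 8: x0=(1.3760, 0.6770, -0.6420) x1=(-0.3212, 1.4808, 0.2297) x2=(-0.4035, -0.8271, 1.9624)
step 9: x0=(1.3707, 0.6871, -0.6350) x1=(-0.2800, 1.4611, 0.2521) x2=(-0.4340, -0.8374, 1.9621)
step 10: x0=(1.3611, 0.6954, -0.6229) x1=(-0.2372, 1.4357, 0.2770) x2=(-0.4628, -0.8448, 1.9582)
step 11: x0=(1.3472, 0.7016, -0.6057) x1=(-0.1930, 1.4048, 0.3042) x2=(-0.4899, -0.8491, 1.9509)
step 12: x0=(1.3291, 0.7058, -0.5837) x1=(-0.1478, 1.3687, 0.3338) x2=(-0.5152, -0.8505, 1.9402)
step 13: x0=(1.3070, 0.7078, -0.5568) x1=(-0.1019, 1.3277, 0.3657) x2=(-0.5386, -0.8490, 1.9261)
step 14: x0=(1.2810, 0.7076, -0.5253) x1=(-0.0557, 1.2819, 0.3999) x2=(-0.5601, -0.8446, 1.9089)
step 15: x0=(1.2513, 0.7051, -0.4894) x1=(-0.0095, 1.2317, 0.4362) x2=(-0.5797, -0.8374, 1.8885)
step 16: x0=(1.2182, 0.7003, -0.4492) x1=(0.0363, 1.1774, 0.4747) x2=(-0.5974, -0.8276, 1.8651)
step 17: x0=(1.1818, 0.6932, -0.4051) x1=(0.0815, 1.1195, 0.5153) x2=(-0.6132, -0.8152, 1.8390)
step 18: x0=(1.1425, 0.6837, -0.3573) x1=(0.1257, 1.0582, 0.5580) x2=(-0.6270, -0.8004, 1.8102)
step 19: x0=(1.1005, 0.6720, -0.3062) x1=(0.1686, 0.9939, 0.6027) x2=(-0.6390, -0.7833, 1.7789)
step 20: x0=(1.0560, 0.6580, -0.2521) x1=(0.2101, 0.9270, 0.6494) x2=(-0.6492, -0.7641, 1.7454)
step 21: x0=(1.0093, 0.6418, -0.1954) x1=(0.2498, 0.8578, 0.6982) x2=(-0.6577, -0.7430, 1.7098)
step 22: x0=(0.9607, 0.6235, -0.1366) x1=(0.2878, 0.7868, 0.7490) x2=(-0.6645, -0.7201, 1.6722)
step 23: x0=(0.9104, 0.6032, -0.0759) x1=(0.3240, 0.7141, 0.8019) x2=(-0.6697, -0.6956, 1.6331)
step 0 velocities: v0=(0.7200, 0.5100, -0.7800) v1=(0.4100, 0.6700, 0.0300) v2=(-0.9500, -0.7900, 0.6600)
step 0: KE=2.1794, PE=2.6931, E=4.8724
step 23 velocities: v0=(-1.1878, -0.4922, 1.4274) v1=(0.8187, -1.7045, 1.2541) v2=(-0.1051, 0.5860, -0.9285)
step 23: KE=3.7418, PE=1.1286, E=4.8704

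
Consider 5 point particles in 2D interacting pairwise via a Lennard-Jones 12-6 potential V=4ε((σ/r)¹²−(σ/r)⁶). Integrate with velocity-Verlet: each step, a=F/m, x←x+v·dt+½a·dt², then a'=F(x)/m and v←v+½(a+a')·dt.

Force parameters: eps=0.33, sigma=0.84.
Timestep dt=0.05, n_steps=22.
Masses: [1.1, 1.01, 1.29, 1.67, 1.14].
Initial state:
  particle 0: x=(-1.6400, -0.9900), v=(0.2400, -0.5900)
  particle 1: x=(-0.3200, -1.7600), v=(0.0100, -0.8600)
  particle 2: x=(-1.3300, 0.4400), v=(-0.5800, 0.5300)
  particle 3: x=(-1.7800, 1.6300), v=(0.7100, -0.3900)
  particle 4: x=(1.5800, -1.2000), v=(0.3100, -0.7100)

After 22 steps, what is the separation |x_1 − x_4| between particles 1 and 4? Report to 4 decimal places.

step 0: x0=(-1.6400, -0.9900) x1=(-0.3200, -1.7600) x2=(-1.3300, 0.4400) x3=(-1.7800, 1.6300) x4=(1.5800, -1.2000)
step 1: x0=(-1.6278, -1.0194) x1=(-0.3196, -1.8029) x2=(-1.3592, 0.4667) x3=(-1.7444, 1.6102) x4=(1.5955, -1.2355)
step 2: x0=(-1.6153, -1.0486) x1=(-0.3195, -1.8456) x2=(-1.3888, 0.4942) x3=(-1.7085, 1.5896) x4=(1.6109, -1.2710)
step 3: x0=(-1.6025, -1.0777) x1=(-0.3196, -1.8881) x2=(-1.4188, 0.5229) x3=(-1.6723, 1.5679) x4=(1.6263, -1.3066)
step 4: x0=(-1.5894, -1.1067) x1=(-0.3200, -1.9304) x2=(-1.4492, 0.5530) x3=(-1.6358, 1.5448) x4=(1.6416, -1.3421)
step 5: x0=(-1.5760, -1.1358) x1=(-0.3206, -1.9725) x2=(-1.4800, 0.5847) x3=(-1.5990, 1.5205) x4=(1.6569, -1.3777)
step 6: x0=(-1.5623, -1.1648) x1=(-0.3215, -2.0143) x2=(-1.5108, 0.6163) x3=(-1.5622, 1.4961) x4=(1.6722, -1.4132)
step 7: x0=(-1.5483, -1.1940) x1=(-0.3226, -2.0559) x2=(-1.5412, 0.6413) x3=(-1.5257, 1.4768) x4=(1.6874, -1.4488)
step 8: x0=(-1.5341, -1.2233) x1=(-0.3241, -2.0973) x2=(-1.5720, 0.6461) x3=(-1.4890, 1.4730) x4=(1.7026, -1.4844)
step 9: x0=(-1.5195, -1.2527) x1=(-0.3258, -2.1385) x2=(-1.6050, 0.6286) x3=(-1.4505, 1.4864) x4=(1.7177, -1.5200)
step 10: x0=(-1.5047, -1.2822) x1=(-0.3278, -2.1794) x2=(-1.6395, 0.6026) x3=(-1.4108, 1.5062) x4=(1.7329, -1.5556)
step 11: x0=(-1.4895, -1.3119) x1=(-0.3301, -2.2200) x2=(-1.6742, 0.5760) x3=(-1.3711, 1.5265) x4=(1.7480, -1.5912)
step 12: x0=(-1.4741, -1.3418) x1=(-0.3328, -2.2604) x2=(-1.7083, 0.5509) x3=(-1.3317, 1.5456) x4=(1.7630, -1.6268)
step 13: x0=(-1.4583, -1.3718) x1=(-0.3357, -2.3005) x2=(-1.7419, 0.5274) x3=(-1.2927, 1.5634) x4=(1.7781, -1.6624)
step 14: x0=(-1.4422, -1.4021) x1=(-0.3390, -2.3402) x2=(-1.7748, 0.5052) x3=(-1.2543, 1.5802) x4=(1.7931, -1.6980)
step 15: x0=(-1.4258, -1.4325) x1=(-0.3426, -2.3797) x2=(-1.8072, 0.4840) x3=(-1.2163, 1.5961) x4=(1.8081, -1.7337)
step 16: x0=(-1.4091, -1.4632) x1=(-0.3465, -2.4188) x2=(-1.8391, 0.4635) x3=(-1.1785, 1.6114) x4=(1.8230, -1.7693)
step 17: x0=(-1.3920, -1.4942) x1=(-0.3508, -2.4576) x2=(-1.8707, 0.4436) x3=(-1.1411, 1.6263) x4=(1.8380, -1.8050)
step 18: x0=(-1.3746, -1.5254) x1=(-0.3556, -2.4960) x2=(-1.9021, 0.4240) x3=(-1.1038, 1.6408) x4=(1.8529, -1.8406)
step 19: x0=(-1.3567, -1.5570) x1=(-0.3607, -2.5340) x2=(-1.9332, 0.4047) x3=(-1.0667, 1.6551) x4=(1.8678, -1.8763)
step 20: x0=(-1.3385, -1.5889) x1=(-0.3662, -2.5715) x2=(-1.9642, 0.3856) x3=(-1.0297, 1.6693) x4=(1.8827, -1.9119)
step 21: x0=(-1.3199, -1.6212) x1=(-0.3721, -2.6086) x2=(-1.9951, 0.3666) x3=(-0.9928, 1.6833) x4=(1.8976, -1.9476)
step 22: x0=(-1.3009, -1.6540) x1=(-0.3785, -2.6452) x2=(-2.0258, 0.3478) x3=(-0.9559, 1.6972) x4=(1.9125, -1.9833)

2.3847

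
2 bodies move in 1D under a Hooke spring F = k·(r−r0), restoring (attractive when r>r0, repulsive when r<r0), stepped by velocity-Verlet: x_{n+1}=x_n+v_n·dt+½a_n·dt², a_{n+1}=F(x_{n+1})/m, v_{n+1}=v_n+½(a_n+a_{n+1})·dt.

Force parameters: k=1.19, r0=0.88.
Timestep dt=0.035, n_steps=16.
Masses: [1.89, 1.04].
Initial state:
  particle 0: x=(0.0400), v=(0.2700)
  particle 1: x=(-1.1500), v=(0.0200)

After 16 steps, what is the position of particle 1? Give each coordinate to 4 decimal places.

(-1.0776)

step 0: x0=(0.0400) x1=(-1.1500)
step 1: x0=(0.0493) x1=(-1.1491)
step 2: x0=(0.0584) x1=(-1.1477)
step 3: x0=(0.0672) x1=(-1.1459)
step 4: x0=(0.0758) x1=(-1.1436)
step 5: x0=(0.0841) x1=(-1.1408)
step 6: x0=(0.0922) x1=(-1.1376)
step 7: x0=(0.1000) x1=(-1.1339)
step 8: x0=(0.1075) x1=(-1.1296)
step 9: x0=(0.1147) x1=(-1.1249)
step 10: x0=(0.1217) x1=(-1.1197)
step 11: x0=(0.1283) x1=(-1.1139)
step 12: x0=(0.1347) x1=(-1.1077)
step 13: x0=(0.1408) x1=(-1.1009)
step 14: x0=(0.1467) x1=(-1.0936)
step 15: x0=(0.1522) x1=(-1.0859)
step 16: x0=(0.1575) x1=(-1.0776)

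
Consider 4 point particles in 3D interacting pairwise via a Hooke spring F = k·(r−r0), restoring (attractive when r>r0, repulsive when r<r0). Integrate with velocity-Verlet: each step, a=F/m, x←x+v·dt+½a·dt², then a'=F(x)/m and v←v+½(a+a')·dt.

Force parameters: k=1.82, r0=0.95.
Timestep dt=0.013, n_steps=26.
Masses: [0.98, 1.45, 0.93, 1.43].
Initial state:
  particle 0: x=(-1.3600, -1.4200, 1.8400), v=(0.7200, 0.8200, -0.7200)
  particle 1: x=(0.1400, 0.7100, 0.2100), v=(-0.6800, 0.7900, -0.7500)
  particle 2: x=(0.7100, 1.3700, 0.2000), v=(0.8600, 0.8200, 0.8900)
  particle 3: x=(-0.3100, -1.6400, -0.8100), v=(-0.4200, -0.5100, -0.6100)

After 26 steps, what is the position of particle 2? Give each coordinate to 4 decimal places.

(0.7447, 1.1826, 0.5208)

step 0: x0=(-1.3600, -1.4200, 1.8400) x1=(0.1400, 0.7100, 0.2100) x2=(0.7100, 1.3700, 0.2000) x3=(-0.3100, -1.6400, -0.8100)
step 1: x0=(-1.3501, -1.4088, 1.8300) x1=(0.1310, 0.7199, 0.2003) x2=(0.7208, 1.3800, 0.2117) x3=(-0.3154, -1.6462, -0.8176)
step 2: x0=(-1.3392, -1.3965, 1.8187) x1=(0.1217, 0.7293, 0.1907) x2=(0.7309, 1.3885, 0.2235) x3=(-0.3208, -1.6516, -0.8245)
step 3: x0=(-1.3273, -1.3832, 1.8061) x1=(0.1122, 0.7379, 0.1812) x2=(0.7402, 1.3957, 0.2354) x3=(-0.3261, -1.6562, -0.8307)
step 4: x0=(-1.3144, -1.3688, 1.7923) x1=(0.1024, 0.7460, 0.1718) x2=(0.7487, 1.4015, 0.2475) x3=(-0.3312, -1.6599, -0.8363)
step 5: x0=(-1.3005, -1.3534, 1.7772) x1=(0.0923, 0.7533, 0.1625) x2=(0.7565, 1.4058, 0.2597) x3=(-0.3364, -1.6628, -0.8412)
step 6: x0=(-1.2856, -1.3369, 1.7608) x1=(0.0819, 0.7601, 0.1533) x2=(0.7635, 1.4088, 0.2721) x3=(-0.3414, -1.6648, -0.8454)
step 7: x0=(-1.2697, -1.3194, 1.7432) x1=(0.0713, 0.7662, 0.1442) x2=(0.7698, 1.4103, 0.2845) x3=(-0.3463, -1.6660, -0.8489)
step 8: x0=(-1.2529, -1.3009, 1.7244) x1=(0.0604, 0.7717, 0.1352) x2=(0.7753, 1.4104, 0.2970) x3=(-0.3511, -1.6662, -0.8517)
step 9: x0=(-1.2351, -1.2815, 1.7044) x1=(0.0493, 0.7766, 0.1263) x2=(0.7800, 1.4091, 0.3096) x3=(-0.3558, -1.6657, -0.8538)
step 10: x0=(-1.2164, -1.2610, 1.6833) x1=(0.0380, 0.7808, 0.1174) x2=(0.7839, 1.4064, 0.3223) x3=(-0.3604, -1.6642, -0.8553)
step 11: x0=(-1.1969, -1.2395, 1.6609) x1=(0.0264, 0.7844, 0.1087) x2=(0.7871, 1.4023, 0.3350) x3=(-0.3649, -1.6619, -0.8561)
step 12: x0=(-1.1764, -1.2172, 1.6374) x1=(0.0147, 0.7874, 0.1000) x2=(0.7895, 1.3968, 0.3477) x3=(-0.3693, -1.6587, -0.8562)
step 13: x0=(-1.1551, -1.1939, 1.6128) x1=(0.0027, 0.7899, 0.0915) x2=(0.7911, 1.3899, 0.3604) x3=(-0.3735, -1.6546, -0.8557)
step 14: x0=(-1.1329, -1.1697, 1.5872) x1=(-0.0095, 0.7917, 0.0830) x2=(0.7919, 1.3817, 0.3732) x3=(-0.3776, -1.6497, -0.8545)
step 15: x0=(-1.1100, -1.1446, 1.5604) x1=(-0.0219, 0.7929, 0.0746) x2=(0.7920, 1.3721, 0.3859) x3=(-0.3816, -1.6438, -0.8526)
step 16: x0=(-1.0862, -1.1186, 1.5326) x1=(-0.0344, 0.7935, 0.0663) x2=(0.7914, 1.3612, 0.3986) x3=(-0.3855, -1.6371, -0.8501)
step 17: x0=(-1.0617, -1.0918, 1.5038) x1=(-0.0472, 0.7936, 0.0581) x2=(0.7899, 1.3489, 0.4113) x3=(-0.3892, -1.6296, -0.8470)
step 18: x0=(-1.0364, -1.0642, 1.4740) x1=(-0.0601, 0.7931, 0.0500) x2=(0.7878, 1.3354, 0.4239) x3=(-0.3928, -1.6211, -0.8432)
step 19: x0=(-1.0104, -1.0359, 1.4432) x1=(-0.0731, 0.7920, 0.0419) x2=(0.7849, 1.3205, 0.4364) x3=(-0.3962, -1.6118, -0.8388)
step 20: x0=(-0.9837, -1.0067, 1.4115) x1=(-0.0863, 0.7904, 0.0339) x2=(0.7812, 1.3044, 0.4489) x3=(-0.3995, -1.6016, -0.8338)
step 21: x0=(-0.9564, -0.9768, 1.3790) x1=(-0.0996, 0.7882, 0.0260) x2=(0.7769, 1.2871, 0.4612) x3=(-0.4026, -1.5906, -0.8282)
step 22: x0=(-0.9284, -0.9463, 1.3455) x1=(-0.1131, 0.7855, 0.0182) x2=(0.7718, 1.2685, 0.4734) x3=(-0.4056, -1.5788, -0.8220)
step 23: x0=(-0.8998, -0.9150, 1.3112) x1=(-0.1266, 0.7823, 0.0104) x2=(0.7660, 1.2488, 0.4855) x3=(-0.4084, -1.5661, -0.8151)
step 24: x0=(-0.8706, -0.8831, 1.2761) x1=(-0.1403, 0.7786, 0.0027) x2=(0.7596, 1.2278, 0.4974) x3=(-0.4111, -1.5526, -0.8078)
step 25: x0=(-0.8409, -0.8506, 1.2403) x1=(-0.1541, 0.7745, -0.0050) x2=(0.7525, 1.2058, 0.5092) x3=(-0.4136, -1.5382, -0.7998)
step 26: x0=(-0.8107, -0.8175, 1.2037) x1=(-0.1679, 0.7698, -0.0125) x2=(0.7447, 1.1826, 0.5208) x3=(-0.4160, -1.5231, -0.7913)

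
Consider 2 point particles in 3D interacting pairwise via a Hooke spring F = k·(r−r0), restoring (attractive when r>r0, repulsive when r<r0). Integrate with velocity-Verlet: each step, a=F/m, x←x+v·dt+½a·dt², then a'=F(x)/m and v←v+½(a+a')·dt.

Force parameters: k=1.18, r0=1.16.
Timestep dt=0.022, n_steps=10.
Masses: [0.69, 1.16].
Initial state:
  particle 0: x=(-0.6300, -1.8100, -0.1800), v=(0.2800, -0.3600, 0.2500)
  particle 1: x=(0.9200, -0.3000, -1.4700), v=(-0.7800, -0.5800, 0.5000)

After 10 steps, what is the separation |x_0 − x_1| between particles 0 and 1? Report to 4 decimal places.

step 0: x0=(-0.6300, -1.8100, -0.1800) x1=(0.9200, -0.3000, -1.4700)
step 1: x0=(-0.6235, -1.8176, -0.1748) x1=(0.9026, -0.3130, -1.4588)
step 2: x0=(-0.6163, -1.8245, -0.1701) x1=(0.8849, -0.3263, -1.4473)
step 3: x0=(-0.6085, -1.8308, -0.1661) x1=(0.8667, -0.3401, -1.4355)
step 4: x0=(-0.6000, -1.8364, -0.1625) x1=(0.8482, -0.3542, -1.4233)
step 5: x0=(-0.5909, -1.8413, -0.1596) x1=(0.8292, -0.3687, -1.4108)
step 6: x0=(-0.5812, -1.8457, -0.1571) x1=(0.8100, -0.3836, -1.3980)
step 7: x0=(-0.5708, -1.8494, -0.1552) x1=(0.7903, -0.3989, -1.3849)
step 8: x0=(-0.5600, -1.8525, -0.1538) x1=(0.7704, -0.4145, -1.3714)
step 9: x0=(-0.5485, -1.8550, -0.1529) x1=(0.7501, -0.4305, -1.3577)
step 10: x0=(-0.5366, -1.8570, -0.1524) x1=(0.7295, -0.4468, -1.3437)

2.2385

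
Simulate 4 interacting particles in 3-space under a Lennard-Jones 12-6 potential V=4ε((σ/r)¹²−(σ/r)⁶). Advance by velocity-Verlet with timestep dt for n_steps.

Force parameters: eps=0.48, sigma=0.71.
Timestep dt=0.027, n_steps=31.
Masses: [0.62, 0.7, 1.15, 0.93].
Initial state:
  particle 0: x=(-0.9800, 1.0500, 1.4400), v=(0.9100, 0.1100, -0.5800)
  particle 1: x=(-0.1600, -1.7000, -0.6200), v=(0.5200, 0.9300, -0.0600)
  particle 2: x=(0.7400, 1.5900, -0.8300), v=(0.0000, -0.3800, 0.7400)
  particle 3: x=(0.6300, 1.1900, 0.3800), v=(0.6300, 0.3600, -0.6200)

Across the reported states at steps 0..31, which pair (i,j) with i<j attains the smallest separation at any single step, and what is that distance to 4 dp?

step 0: x0=(-0.9800, 1.0500, 1.4400) x1=(-0.1600, -1.7000, -0.6200) x2=(0.7400, 1.5900, -0.8300) x3=(0.6300, 1.1900, 0.3800)
step 1: x0=(-0.9554, 1.0530, 1.4243) x1=(-0.1460, -1.6749, -0.6216) x2=(0.7400, 1.5797, -0.8099) x3=(0.6470, 1.1997, 0.3632)
step 2: x0=(-0.9308, 1.0559, 1.4087) x1=(-0.1319, -1.6498, -0.6232) x2=(0.7400, 1.5694, -0.7897) x3=(0.6640, 1.2096, 0.3461)
step 3: x0=(-0.9062, 1.0589, 1.3930) x1=(-0.1179, -1.6247, -0.6249) x2=(0.7399, 1.5589, -0.7692) x3=(0.6811, 1.2195, 0.3288)
step 4: x0=(-0.8816, 1.0619, 1.3773) x1=(-0.1038, -1.5996, -0.6265) x2=(0.7399, 1.5484, -0.7485) x3=(0.6981, 1.2295, 0.3111)
step 5: x0=(-0.8570, 1.0649, 1.3616) x1=(-0.0898, -1.5744, -0.6281) x2=(0.7398, 1.5378, -0.7273) x3=(0.7152, 1.2397, 0.2929)
step 6: x0=(-0.8323, 1.0678, 1.3458) x1=(-0.0758, -1.5493, -0.6297) x2=(0.7397, 1.5270, -0.7057) x3=(0.7322, 1.2500, 0.2742)
step 7: x0=(-0.8076, 1.0708, 1.3301) x1=(-0.0617, -1.5242, -0.6313) x2=(0.7396, 1.5161, -0.6834) x3=(0.7493, 1.2606, 0.2547)
step 8: x0=(-0.7829, 1.0738, 1.3144) x1=(-0.0477, -1.4991, -0.6330) x2=(0.7396, 1.5050, -0.6604) x3=(0.7663, 1.2714, 0.2343)
step 9: x0=(-0.7582, 1.0768, 1.2986) x1=(-0.0336, -1.4740, -0.6346) x2=(0.7395, 1.4936, -0.6365) x3=(0.7833, 1.2825, 0.2127)
step 10: x0=(-0.7335, 1.0798, 1.2828) x1=(-0.0196, -1.4488, -0.6362) x2=(0.7395, 1.4819, -0.6115) x3=(0.8002, 1.2939, 0.1899)
step 11: x0=(-0.7088, 1.0828, 1.2670) x1=(-0.0055, -1.4237, -0.6378) x2=(0.7395, 1.4701, -0.5860) x3=(0.8170, 1.3055, 0.1663)
step 12: x0=(-0.6840, 1.0858, 1.2512) x1=(0.0085, -1.3986, -0.6394) x2=(0.7395, 1.4586, -0.5614) x3=(0.8340, 1.3168, 0.1440)
step 13: x0=(-0.6592, 1.0888, 1.2354) x1=(0.0225, -1.3735, -0.6410) x2=(0.7385, 1.4483, -0.5433) x3=(0.8520, 1.3265, 0.1297)
step 14: x0=(-0.6344, 1.0918, 1.2196) x1=(0.0366, -1.3483, -0.6426) x2=(0.7350, 1.4408, -0.5406) x3=(0.8732, 1.3327, 0.1345)
step 15: x0=(-0.6096, 1.0948, 1.2037) x1=(0.0506, -1.3232, -0.6443) x2=(0.7287, 1.4355, -0.5518) x3=(0.8979, 1.3362, 0.1563)
step 16: x0=(-0.5847, 1.0978, 1.1879) x1=(0.0647, -1.2981, -0.6459) x2=(0.7211, 1.4310, -0.5678) x3=(0.9240, 1.3389, 0.1842)
step 17: x0=(-0.5599, 1.1008, 1.1720) x1=(0.0787, -1.2729, -0.6475) x2=(0.7135, 1.4264, -0.5842) x3=(0.9503, 1.3415, 0.2127)
step 18: x0=(-0.5350, 1.1038, 1.1561) x1=(0.0928, -1.2478, -0.6491) x2=(0.7060, 1.4218, -0.6000) x3=(0.9763, 1.3442, 0.2403)
step 19: x0=(-0.5101, 1.1068, 1.1401) x1=(0.1068, -1.2227, -0.6507) x2=(0.6989, 1.4171, -0.6147) x3=(1.0019, 1.3470, 0.2666)
step 20: x0=(-0.4851, 1.1098, 1.1242) x1=(0.1208, -1.1975, -0.6523) x2=(0.6921, 1.4123, -0.6286) x3=(1.0271, 1.3499, 0.2919)
step 21: x0=(-0.4601, 1.1128, 1.1082) x1=(0.1349, -1.1724, -0.6539) x2=(0.6855, 1.4075, -0.6417) x3=(1.0519, 1.3528, 0.3163)
step 22: x0=(-0.4351, 1.1159, 1.0922) x1=(0.1489, -1.1472, -0.6555) x2=(0.6792, 1.4027, -0.6543) x3=(1.0765, 1.3558, 0.3401)
step 23: x0=(-0.4100, 1.1189, 1.0761) x1=(0.1630, -1.1221, -0.6572) x2=(0.6730, 1.3978, -0.6664) x3=(1.1008, 1.3587, 0.3633)
step 24: x0=(-0.3849, 1.1220, 1.0601) x1=(0.1770, -1.0969, -0.6588) x2=(0.6669, 1.3929, -0.6782) x3=(1.1249, 1.3617, 0.3861)
step 25: x0=(-0.3597, 1.1250, 1.0440) x1=(0.1911, -1.0718, -0.6604) x2=(0.6610, 1.3880, -0.6897) x3=(1.1488, 1.3648, 0.4085)
step 26: x0=(-0.3345, 1.1281, 1.0279) x1=(0.2051, -1.0466, -0.6620) x2=(0.6552, 1.3831, -0.7009) x3=(1.1726, 1.3678, 0.4307)
step 27: x0=(-0.3092, 1.1311, 1.0117) x1=(0.2192, -1.0214, -0.6636) x2=(0.6494, 1.3782, -0.7120) x3=(1.1963, 1.3708, 0.4527)
step 28: x0=(-0.2839, 1.1342, 0.9955) x1=(0.2332, -0.9963, -0.6652) x2=(0.6437, 1.3732, -0.7230) x3=(1.2198, 1.3738, 0.4746)
step 29: x0=(-0.2585, 1.1373, 0.9793) x1=(0.2473, -0.9711, -0.6668) x2=(0.6381, 1.3683, -0.7338) x3=(1.2433, 1.3767, 0.4963)
step 30: x0=(-0.2330, 1.1404, 0.9631) x1=(0.2613, -0.9459, -0.6684) x2=(0.6324, 1.3634, -0.7446) x3=(1.2666, 1.3797, 0.5179)
step 31: x0=(-0.2074, 1.1435, 0.9468) x1=(0.2754, -0.9207, -0.6700) x2=(0.6269, 1.3584, -0.7552) x3=(1.2898, 1.3827, 0.5395)

pair (2,3), distance 0.6933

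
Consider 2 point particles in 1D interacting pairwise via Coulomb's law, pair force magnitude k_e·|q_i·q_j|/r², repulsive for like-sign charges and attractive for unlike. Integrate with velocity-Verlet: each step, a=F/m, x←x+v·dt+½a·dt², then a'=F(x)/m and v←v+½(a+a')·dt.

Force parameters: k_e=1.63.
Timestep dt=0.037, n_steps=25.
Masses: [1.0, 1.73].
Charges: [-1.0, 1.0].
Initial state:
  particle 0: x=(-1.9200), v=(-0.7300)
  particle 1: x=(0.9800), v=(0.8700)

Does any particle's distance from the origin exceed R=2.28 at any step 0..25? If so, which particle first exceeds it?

yes, particle 0

step 0: x0=(-1.9200) x1=(0.9800)
step 1: x0=(-1.9469) x1=(1.0121)
step 2: x0=(-1.9735) x1=(1.0441)
step 3: x0=(-1.9999) x1=(1.0759)
step 4: x0=(-2.0260) x1=(1.1076)
step 5: x0=(-2.0519) x1=(1.1391)
step 6: x0=(-2.0776) x1=(1.1706)
step 7: x0=(-2.1031) x1=(1.2019)
step 8: x0=(-2.1284) x1=(1.2331)
step 9: x0=(-2.1535) x1=(1.2642)
step 10: x0=(-2.1784) x1=(1.2951)
step 11: x0=(-2.2031) x1=(1.3260)
step 12: x0=(-2.2276) x1=(1.3567)
step 13: x0=(-2.2519) x1=(1.3874)
step 14: x0=(-2.2761) x1=(1.4179)
step 15: x0=(-2.3002) x1=(1.4484)
step 16: x0=(-2.3240) x1=(1.4788)
step 17: x0=(-2.3477) x1=(1.5091)
step 18: x0=(-2.3713) x1=(1.5392)
step 19: x0=(-2.3947) x1=(1.5694)
step 20: x0=(-2.4180) x1=(1.5994)
step 21: x0=(-2.4411) x1=(1.6293)
step 22: x0=(-2.4641) x1=(1.6592)
step 23: x0=(-2.4870) x1=(1.6890)
step 24: x0=(-2.5097) x1=(1.7187)
step 25: x0=(-2.5323) x1=(1.7484)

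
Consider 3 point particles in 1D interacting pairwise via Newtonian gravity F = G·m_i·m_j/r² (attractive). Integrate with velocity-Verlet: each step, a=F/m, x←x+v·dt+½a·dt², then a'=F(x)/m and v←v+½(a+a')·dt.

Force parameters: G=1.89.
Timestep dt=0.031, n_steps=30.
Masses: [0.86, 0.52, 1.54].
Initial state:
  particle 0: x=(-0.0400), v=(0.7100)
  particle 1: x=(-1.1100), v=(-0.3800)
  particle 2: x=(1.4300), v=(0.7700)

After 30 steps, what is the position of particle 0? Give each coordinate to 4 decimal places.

step 0: x0=(-0.0400) x1=(-1.1100) x2=(1.4300)
step 1: x0=(-0.0178) x1=(-1.1209) x2=(1.4534)
step 2: x0=(0.0050) x1=(-1.1301) x2=(1.4760)
step 3: x0=(0.0283) x1=(-1.1376) x2=(1.4977)
step 4: x0=(0.0522) x1=(-1.1436) x2=(1.5186)
step 5: x0=(0.0768) x1=(-1.1481) x2=(1.5386)
step 6: x0=(0.1021) x1=(-1.1512) x2=(1.5577)
step 7: x0=(0.1280) x1=(-1.1529) x2=(1.5760)
step 8: x0=(0.1547) x1=(-1.1533) x2=(1.5933)
step 9: x0=(0.1822) x1=(-1.1524) x2=(1.6099)
step 10: x0=(0.2106) x1=(-1.1502) x2=(1.6255)
step 11: x0=(0.2399) x1=(-1.1469) x2=(1.6402)
step 12: x0=(0.2700) x1=(-1.1424) x2=(1.6540)
step 13: x0=(0.3012) x1=(-1.1367) x2=(1.6669)
step 14: x0=(0.3334) x1=(-1.1299) x2=(1.6788)
step 15: x0=(0.3667) x1=(-1.1221) x2=(1.6897)
step 16: x0=(0.4012) x1=(-1.1131) x2=(1.6996)
step 17: x0=(0.4370) x1=(-1.1032) x2=(1.7085)
step 18: x0=(0.4740) x1=(-1.0922) x2=(1.7162)
step 19: x0=(0.5125) x1=(-1.0803) x2=(1.7229)
step 20: x0=(0.5526) x1=(-1.0673) x2=(1.7284)
step 21: x0=(0.5943) x1=(-1.0534) x2=(1.7326)
step 22: x0=(0.6378) x1=(-1.0386) x2=(1.7354)
step 23: x0=(0.6833) x1=(-1.0229) x2=(1.7369)
step 24: x0=(0.7309) x1=(-1.0062) x2=(1.7368)
step 25: x0=(0.7811) x1=(-0.9887) x2=(1.7351)
step 26: x0=(0.8340) x1=(-0.9703) x2=(1.7315)
step 27: x0=(0.8901) x1=(-0.9510) x2=(1.7259)
step 28: x0=(0.9499) x1=(-0.9309) x2=(1.7179)
step 29: x0=(1.0142) x1=(-0.9100) x2=(1.7071)
step 30: x0=(1.0841) x1=(-0.8882) x2=(1.6929)

(1.0841)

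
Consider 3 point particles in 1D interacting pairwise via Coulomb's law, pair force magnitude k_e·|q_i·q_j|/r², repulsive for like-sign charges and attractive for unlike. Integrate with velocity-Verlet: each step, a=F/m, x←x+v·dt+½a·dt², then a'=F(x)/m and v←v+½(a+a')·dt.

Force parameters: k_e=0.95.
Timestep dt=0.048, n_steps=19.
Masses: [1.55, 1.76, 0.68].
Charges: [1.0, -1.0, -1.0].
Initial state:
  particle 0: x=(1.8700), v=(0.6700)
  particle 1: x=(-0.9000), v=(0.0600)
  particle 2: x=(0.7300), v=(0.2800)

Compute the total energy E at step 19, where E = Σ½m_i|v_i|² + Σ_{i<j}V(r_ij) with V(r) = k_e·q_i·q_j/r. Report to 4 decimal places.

step 0: x0=(1.8700) x1=(-0.9000) x2=(0.7300)
step 1: x0=(1.9015) x1=(-0.8973) x2=(0.7453)
step 2: x0=(1.9318) x1=(-0.8948) x2=(0.7642)
step 3: x0=(1.9609) x1=(-0.8927) x2=(0.7866)
step 4: x0=(1.9888) x1=(-0.8909) x2=(0.8125)
step 5: x0=(2.0155) x1=(-0.8893) x2=(0.8418)
step 6: x0=(2.0409) x1=(-0.8880) x2=(0.8745)
step 7: x0=(2.0652) x1=(-0.8870) x2=(0.9107)
step 8: x0=(2.0883) x1=(-0.8862) x2=(0.9502)
step 9: x0=(2.1101) x1=(-0.8856) x2=(0.9932)
step 10: x0=(2.1307) x1=(-0.8853) x2=(1.0397)
step 11: x0=(2.1499) x1=(-0.8851) x2=(1.0898)
step 12: x0=(2.1676) x1=(-0.8851) x2=(1.1435)
step 13: x0=(2.1839) x1=(-0.8853) x2=(1.2011)
step 14: x0=(2.1986) x1=(-0.8857) x2=(1.2628)
step 15: x0=(2.2115) x1=(-0.8862) x2=(1.3288)
step 16: x0=(2.2224) x1=(-0.8868) x2=(1.3996)
step 17: x0=(2.2312) x1=(-0.8875) x2=(1.4758)
step 18: x0=(2.2373) x1=(-0.8883) x2=(1.5582)
step 19: x0=(2.2402) x1=(-0.8892) x2=(1.6482)
step 0 velocities: v0=(0.6700) v1=(0.0600) v2=(0.2800)
step 0: KE=0.3777, PE=-0.5935, E=-0.2158
step 19 velocities: v0=(0.0167) v1=(-0.0194) v2=(1.9745)
step 19: KE=1.3261, PE=-1.5340, E=-0.2079

-0.2079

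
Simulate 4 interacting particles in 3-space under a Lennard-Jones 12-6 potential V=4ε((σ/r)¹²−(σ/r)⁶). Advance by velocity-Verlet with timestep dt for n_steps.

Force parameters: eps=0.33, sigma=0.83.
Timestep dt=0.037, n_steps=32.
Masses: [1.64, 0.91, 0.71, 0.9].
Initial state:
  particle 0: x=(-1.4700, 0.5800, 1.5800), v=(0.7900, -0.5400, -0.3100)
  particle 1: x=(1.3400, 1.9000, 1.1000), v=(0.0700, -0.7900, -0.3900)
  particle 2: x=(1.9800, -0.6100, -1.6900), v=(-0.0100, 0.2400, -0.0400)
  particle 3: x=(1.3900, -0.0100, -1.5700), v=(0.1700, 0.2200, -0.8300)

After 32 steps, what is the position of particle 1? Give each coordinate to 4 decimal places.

step 0: x0=(-1.4700, 0.5800, 1.5800) x1=(1.3400, 1.9000, 1.1000) x2=(1.9800, -0.6100, -1.6900) x3=(1.3900, -0.0100, -1.5700)
step 1: x0=(-1.4408, 0.5600, 1.5685) x1=(1.3426, 1.8708, 1.0856) x2=(1.9836, -0.6052, -1.6923) x3=(1.3932, 0.0013, -1.6001)
step 2: x0=(-1.4115, 0.5400, 1.5571) x1=(1.3452, 1.8415, 1.0711) x2=(1.9948, -0.6082, -1.6958) x3=(1.3903, 0.0188, -1.6292)
step 3: x0=(-1.3823, 0.5201, 1.5456) x1=(1.3478, 1.8123, 1.0567) x2=(2.0103, -0.6155, -1.6997) x3=(1.3841, 0.0398, -1.6580)
step 4: x0=(-1.3531, 0.5001, 1.5341) x1=(1.3504, 1.7831, 1.0423) x2=(2.0269, -0.6241, -1.7037) x3=(1.3770, 0.0617, -1.6867)
step 5: x0=(-1.3238, 0.4801, 1.5226) x1=(1.3529, 1.7538, 1.0278) x2=(2.0431, -0.6323, -1.7077) x3=(1.3702, 0.0833, -1.7154)
step 6: x0=(-1.2946, 0.4601, 1.5112) x1=(1.3555, 1.7246, 1.0134) x2=(2.0582, -0.6393, -1.7118) x3=(1.3643, 0.1040, -1.7441)
step 7: x0=(-1.2654, 0.4401, 1.4997) x1=(1.3581, 1.6954, 0.9990) x2=(2.0721, -0.6450, -1.7158) x3=(1.3593, 0.1236, -1.7727)
step 8: x0=(-1.2361, 0.4202, 1.4882) x1=(1.3607, 1.6661, 0.9845) x2=(2.0848, -0.6493, -1.7200) x3=(1.3553, 0.1422, -1.8013)
step 9: x0=(-1.2069, 0.4002, 1.4768) x1=(1.3633, 1.6369, 0.9701) x2=(2.0963, -0.6525, -1.7243) x3=(1.3522, 0.1598, -1.8298)
step 10: x0=(-1.1777, 0.3802, 1.4653) x1=(1.3658, 1.6076, 0.9557) x2=(2.1067, -0.6544, -1.7288) x3=(1.3500, 0.1765, -1.8581)
step 11: x0=(-1.1484, 0.3602, 1.4538) x1=(1.3684, 1.5784, 0.9412) x2=(2.1162, -0.6553, -1.7334) x3=(1.3485, 0.1924, -1.8863)
step 12: x0=(-1.1192, 0.3403, 1.4423) x1=(1.3710, 1.5491, 0.9268) x2=(2.1248, -0.6552, -1.7382) x3=(1.3477, 0.2075, -1.9144)
step 13: x0=(-1.0899, 0.3203, 1.4309) x1=(1.3735, 1.5199, 0.9123) x2=(2.1326, -0.6542, -1.7432) x3=(1.3476, 0.2218, -1.9424)
step 14: x0=(-1.0607, 0.3003, 1.4194) x1=(1.3761, 1.4906, 0.8979) x2=(2.1397, -0.6524, -1.7483) x3=(1.3480, 0.2356, -1.9701)
step 15: x0=(-1.0314, 0.2803, 1.4079) x1=(1.3787, 1.4614, 0.8834) x2=(2.1460, -0.6498, -1.7537) x3=(1.3490, 0.2487, -1.9978)
step 16: x0=(-1.0022, 0.2604, 1.3964) x1=(1.3812, 1.4321, 0.8690) x2=(2.1518, -0.6465, -1.7592) x3=(1.3504, 0.2613, -2.0252)
step 17: x0=(-0.9729, 0.2404, 1.3850) x1=(1.3838, 1.4029, 0.8546) x2=(2.1569, -0.6426, -1.7650) x3=(1.3524, 0.2733, -2.0526)
step 18: x0=(-0.9437, 0.2204, 1.3735) x1=(1.3864, 1.3736, 0.8401) x2=(2.1615, -0.6380, -1.7709) x3=(1.3547, 0.2848, -2.0797)
step 19: x0=(-0.9144, 0.2005, 1.3620) x1=(1.3889, 1.3443, 0.8257) x2=(2.1656, -0.6328, -1.7770) x3=(1.3575, 0.2959, -2.1067)
step 20: x0=(-0.8852, 0.1805, 1.3505) x1=(1.3915, 1.3151, 0.8112) x2=(2.1692, -0.6271, -1.7834) x3=(1.3607, 0.3066, -2.1336)
step 21: x0=(-0.8559, 0.1605, 1.3391) x1=(1.3940, 1.2858, 0.7968) x2=(2.1723, -0.6208, -1.7899) x3=(1.3642, 0.3168, -2.1603)
step 22: x0=(-0.8267, 0.1406, 1.3276) x1=(1.3965, 1.2565, 0.7823) x2=(2.1750, -0.6140, -1.7966) x3=(1.3681, 0.3266, -2.1868)
step 23: x0=(-0.7974, 0.1206, 1.3161) x1=(1.3991, 1.2272, 0.7679) x2=(2.1772, -0.6067, -1.8036) x3=(1.3723, 0.3360, -2.2132)
step 24: x0=(-0.7681, 0.1006, 1.3046) x1=(1.4016, 1.1979, 0.7534) x2=(2.1790, -0.5989, -1.8107) x3=(1.3769, 0.3450, -2.2394)
step 25: x0=(-0.7389, 0.0807, 1.2931) x1=(1.4041, 1.1687, 0.7389) x2=(2.1805, -0.5907, -1.8181) x3=(1.3817, 0.3537, -2.2654)
step 26: x0=(-0.7096, 0.0607, 1.2817) x1=(1.4066, 1.1394, 0.7245) x2=(2.1815, -0.5820, -1.8257) x3=(1.3869, 0.3620, -2.2912)
step 27: x0=(-0.6803, 0.0408, 1.2702) x1=(1.4092, 1.1101, 0.7100) x2=(2.1822, -0.5728, -1.8335) x3=(1.3924, 0.3699, -2.3169)
step 28: x0=(-0.6510, 0.0208, 1.2587) x1=(1.4117, 1.0808, 0.6956) x2=(2.1824, -0.5632, -1.8415) x3=(1.3981, 0.3775, -2.3424)
step 29: x0=(-0.6217, 0.0008, 1.2472) x1=(1.4142, 1.0515, 0.6811) x2=(2.1824, -0.5531, -1.8498) x3=(1.4042, 0.3847, -2.3677)
step 30: x0=(-0.5924, -0.0191, 1.2357) x1=(1.4166, 1.0222, 0.6667) x2=(2.1819, -0.5426, -1.8583) x3=(1.4105, 0.3916, -2.3928)
step 31: x0=(-0.5632, -0.0391, 1.2242) x1=(1.4191, 0.9929, 0.6522) x2=(2.1811, -0.5317, -1.8670) x3=(1.4171, 0.3982, -2.4177)
step 32: x0=(-0.5339, -0.0590, 1.2127) x1=(1.4216, 0.9635, 0.6378) x2=(2.1800, -0.5203, -1.8760) x3=(1.4240, 0.4044, -2.4424)

(1.4216, 0.9635, 0.6378)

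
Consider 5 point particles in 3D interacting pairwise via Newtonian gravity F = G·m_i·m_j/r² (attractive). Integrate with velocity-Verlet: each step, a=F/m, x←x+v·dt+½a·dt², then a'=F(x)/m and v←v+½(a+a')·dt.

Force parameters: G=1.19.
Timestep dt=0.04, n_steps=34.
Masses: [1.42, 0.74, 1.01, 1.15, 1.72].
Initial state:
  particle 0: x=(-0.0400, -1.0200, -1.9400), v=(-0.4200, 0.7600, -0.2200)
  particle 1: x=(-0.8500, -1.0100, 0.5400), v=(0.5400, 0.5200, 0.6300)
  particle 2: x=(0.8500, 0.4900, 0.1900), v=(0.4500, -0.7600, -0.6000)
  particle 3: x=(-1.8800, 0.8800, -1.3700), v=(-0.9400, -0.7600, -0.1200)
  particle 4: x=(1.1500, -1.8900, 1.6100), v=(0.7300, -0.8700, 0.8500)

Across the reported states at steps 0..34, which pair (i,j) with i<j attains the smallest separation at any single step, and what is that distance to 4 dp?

pair (1,2), distance 1.8959

step 0: x0=(-0.0400, -1.0200, -1.9400) x1=(-0.8500, -1.0100, 0.5400) x2=(0.8500, 0.4900, 0.1900) x3=(-1.8800, 0.8800, -1.3700) x4=(1.1500, -1.8900, 1.6100)
step 1: x0=(-0.0569, -0.9895, -1.9485) x1=(-0.8280, -0.9891, 0.5650) x2=(0.8678, 0.4592, 0.1659) x3=(-1.9173, 0.8494, -1.3747) x4=(1.1790, -1.9246, 1.6438)
step 2: x0=(-0.0738, -0.9586, -1.9563) x1=(-0.8053, -0.9680, 0.5897) x2=(0.8851, 0.4278, 0.1418) x3=(-1.9541, 0.8183, -1.3792) x4=(1.2077, -1.9588, 1.6771)
step 3: x0=(-0.0909, -0.9275, -1.9634) x1=(-0.7819, -0.9467, 0.6139) x2=(0.9019, 0.3957, 0.1175) x3=(-1.9903, 0.7867, -1.3835) x4=(1.2361, -1.9927, 1.7100)
step 4: x0=(-0.1081, -0.8960, -1.9699) x1=(-0.7577, -0.9252, 0.6377) x2=(0.9182, 0.3629, 0.0930) x3=(-2.0259, 0.7548, -1.3877) x4=(1.2642, -2.0262, 1.7425)
step 5: x0=(-0.1254, -0.8643, -1.9758) x1=(-0.7329, -0.9035, 0.6611) x2=(0.9340, 0.3295, 0.0685) x3=(-2.0609, 0.7224, -1.3916) x4=(1.2920, -2.0593, 1.7746)
step 6: x0=(-0.1429, -0.8323, -1.9810) x1=(-0.7074, -0.8817, 0.6841) x2=(0.9493, 0.2954, 0.0439) x3=(-2.0953, 0.6895, -1.3954) x4=(1.3195, -2.0921, 1.8063)
step 7: x0=(-0.1604, -0.8001, -1.9855) x1=(-0.6813, -0.8598, 0.7066) x2=(0.9641, 0.2607, 0.0192) x3=(-2.1291, 0.6563, -1.3991) x4=(1.3468, -2.1245, 1.8375)
step 8: x0=(-0.1781, -0.7675, -1.9894) x1=(-0.6545, -0.8376, 0.7287) x2=(0.9783, 0.2254, -0.0056) x3=(-2.1622, 0.6226, -1.4026) x4=(1.3737, -2.1566, 1.8685)
step 9: x0=(-0.1958, -0.7347, -1.9926) x1=(-0.6271, -0.8154, 0.7502) x2=(0.9919, 0.1895, -0.0305) x3=(-2.1948, 0.5886, -1.4059) x4=(1.4004, -2.1883, 1.8990)
step 10: x0=(-0.2137, -0.7017, -1.9952) x1=(-0.5990, -0.7930, 0.7713) x2=(1.0049, 0.1530, -0.0555) x3=(-2.2266, 0.5542, -1.4092) x4=(1.4268, -2.2197, 1.9291)
step 11: x0=(-0.2317, -0.6684, -1.9970) x1=(-0.5703, -0.7706, 0.7918) x2=(1.0173, 0.1160, -0.0806) x3=(-2.2578, 0.5194, -1.4123) x4=(1.4529, -2.2508, 1.9589)
step 12: x0=(-0.2498, -0.6349, -1.9983) x1=(-0.5411, -0.7480, 0.8118) x2=(1.0291, 0.0785, -0.1057) x3=(-2.2884, 0.4843, -1.4153) x4=(1.4788, -2.2816, 1.9884)
step 13: x0=(-0.2680, -0.6012, -1.9988) x1=(-0.5112, -0.7254, 0.8313) x2=(1.0402, 0.0404, -0.1309) x3=(-2.3182, 0.4488, -1.4182) x4=(1.5045, -2.3120, 2.0175)
step 14: x0=(-0.2863, -0.5672, -1.9988) x1=(-0.4808, -0.7027, 0.8502) x2=(1.0507, 0.0019, -0.1561) x3=(-2.3474, 0.4130, -1.4210) x4=(1.5299, -2.3422, 2.0462)
step 15: x0=(-0.3047, -0.5331, -1.9980) x1=(-0.4499, -0.6800, 0.8685) x2=(1.0605, -0.0371, -0.1814) x3=(-2.3758, 0.3769, -1.4237) x4=(1.5551, -2.3720, 2.0747)
step 16: x0=(-0.3232, -0.4988, -1.9966) x1=(-0.4183, -0.6572, 0.8863) x2=(1.0696, -0.0765, -0.2067) x3=(-2.4036, 0.3405, -1.4264) x4=(1.5800, -2.4015, 2.1028)
step 17: x0=(-0.3418, -0.4643, -1.9945) x1=(-0.3863, -0.6345, 0.9034) x2=(1.0781, -0.1163, -0.2321) x3=(-2.4306, 0.3038, -1.4289) x4=(1.6047, -2.4308, 2.1305)
step 18: x0=(-0.3605, -0.4298, -1.9917) x1=(-0.3537, -0.6117, 0.9199) x2=(1.0858, -0.1565, -0.2574) x3=(-2.4568, 0.2668, -1.4314) x4=(1.6292, -2.4597, 2.1580)
step 19: x0=(-0.3793, -0.3951, -1.9883) x1=(-0.3206, -0.5890, 0.9358) x2=(1.0928, -0.1970, -0.2828) x3=(-2.4823, 0.2296, -1.4339) x4=(1.6535, -2.4884, 2.1852)
step 20: x0=(-0.3982, -0.3603, -1.9843) x1=(-0.2870, -0.5663, 0.9510) x2=(1.0990, -0.2378, -0.3081) x3=(-2.5071, 0.1921, -1.4362) x4=(1.6776, -2.5168, 2.2120)
step 21: x0=(-0.4172, -0.3255, -1.9795) x1=(-0.2529, -0.5437, 0.9656) x2=(1.1046, -0.2789, -0.3335) x3=(-2.5310, 0.1545, -1.4386) x4=(1.7015, -2.5449, 2.2386)
step 22: x0=(-0.4363, -0.2906, -1.9742) x1=(-0.2184, -0.5212, 0.9795) x2=(1.1094, -0.3202, -0.3588) x3=(-2.5542, 0.1166, -1.4408) x4=(1.7251, -2.5728, 2.2648)
step 23: x0=(-0.4555, -0.2557, -1.9682) x1=(-0.1834, -0.4988, 0.9927) x2=(1.1134, -0.3617, -0.3841) x3=(-2.5766, 0.0786, -1.4431) x4=(1.7486, -2.6004, 2.2908)
step 24: x0=(-0.4748, -0.2208, -1.9616) x1=(-0.1480, -0.4765, 1.0053) x2=(1.1167, -0.4033, -0.4093) x3=(-2.5982, 0.0404, -1.4453) x4=(1.7719, -2.6277, 2.3165)
step 25: x0=(-0.4942, -0.1860, -1.9543) x1=(-0.1123, -0.4544, 1.0171) x2=(1.1193, -0.4451, -0.4345) x3=(-2.6191, 0.0021, -1.4475) x4=(1.7950, -2.6548, 2.3419)
step 26: x0=(-0.5137, -0.1512, -1.9465) x1=(-0.0761, -0.4324, 1.0283) x2=(1.1211, -0.4869, -0.4595) x3=(-2.6391, -0.0364, -1.4496) x4=(1.8179, -2.6816, 2.3670)
step 27: x0=(-0.5333, -0.1165, -1.9380) x1=(-0.0396, -0.4107, 1.0388) x2=(1.1222, -0.5287, -0.4845) x3=(-2.6583, -0.0749, -1.4517) x4=(1.8406, -2.7082, 2.3919)
step 28: x0=(-0.5530, -0.0820, -1.9290) x1=(-0.0028, -0.3891, 1.0486) x2=(1.1226, -0.5706, -0.5094) x3=(-2.6767, -0.1135, -1.4538) x4=(1.8632, -2.7346, 2.4165)
step 29: x0=(-0.5728, -0.0476, -1.9194) x1=(0.0343, -0.3677, 1.0577) x2=(1.1222, -0.6124, -0.5341) x3=(-2.6943, -0.1521, -1.4559) x4=(1.8855, -2.7607, 2.4409)
step 30: x0=(-0.5926, -0.0134, -1.9092) x1=(0.0717, -0.3466, 1.0661) x2=(1.1212, -0.6542, -0.5587) x3=(-2.7111, -0.1907, -1.4580) x4=(1.9077, -2.7866, 2.4649)
step 31: x0=(-0.6126, 0.0206, -1.8985) x1=(0.1094, -0.3258, 1.0739) x2=(1.1195, -0.6959, -0.5832) x3=(-2.7271, -0.2294, -1.4600) x4=(1.9298, -2.8123, 2.4888)
step 32: x0=(-0.6327, 0.0544, -1.8873) x1=(0.1472, -0.3052, 1.0810) x2=(1.1172, -0.7375, -0.6075) x3=(-2.7423, -0.2680, -1.4620) x4=(1.9517, -2.8377, 2.5124)
step 33: x0=(-0.6529, 0.0879, -1.8756) x1=(0.1853, -0.2849, 1.0874) x2=(1.1142, -0.7789, -0.6316) x3=(-2.7567, -0.3066, -1.4640) x4=(1.9734, -2.8629, 2.5357)
step 34: x0=(-0.6731, 0.1212, -1.8634) x1=(0.2235, -0.2648, 1.0931) x2=(1.1105, -0.8201, -0.6556) x3=(-2.7703, -0.3451, -1.4660) x4=(1.9949, -2.8879, 2.5588)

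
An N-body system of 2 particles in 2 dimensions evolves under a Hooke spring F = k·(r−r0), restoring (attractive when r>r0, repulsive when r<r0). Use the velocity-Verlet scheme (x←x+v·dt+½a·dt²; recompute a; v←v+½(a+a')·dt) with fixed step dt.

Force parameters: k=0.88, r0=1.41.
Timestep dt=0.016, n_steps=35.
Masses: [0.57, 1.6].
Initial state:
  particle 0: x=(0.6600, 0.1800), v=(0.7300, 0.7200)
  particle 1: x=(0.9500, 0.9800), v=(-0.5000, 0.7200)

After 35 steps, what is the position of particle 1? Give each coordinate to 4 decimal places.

(0.6745, 1.4307)

step 0: x0=(0.6600, 0.1800) x1=(0.9500, 0.9800)
step 1: x0=(0.6716, 0.1914) x1=(0.9420, 0.9916)
step 2: x0=(0.6832, 0.2026) x1=(0.9341, 1.0032)
step 3: x0=(0.6947, 0.2136) x1=(0.9261, 1.0149)
step 4: x0=(0.7062, 0.2244) x1=(0.9182, 1.0267)
step 5: x0=(0.7175, 0.2349) x1=(0.9103, 1.0386)
step 6: x0=(0.7289, 0.2453) x1=(0.9024, 1.0505)
step 7: x0=(0.7401, 0.2554) x1=(0.8946, 1.0625)
step 8: x0=(0.7514, 0.2652) x1=(0.8867, 1.0746)
step 9: x0=(0.7626, 0.2749) x1=(0.8789, 1.0868)
step 10: x0=(0.7737, 0.2843) x1=(0.8711, 1.0991)
step 11: x0=(0.7849, 0.2934) x1=(0.8633, 1.1114)
step 12: x0=(0.7960, 0.3024) x1=(0.8555, 1.1239)
step 13: x0=(0.8071, 0.3111) x1=(0.8477, 1.1364)
step 14: x0=(0.8182, 0.3196) x1=(0.8399, 1.1490)
step 15: x0=(0.8293, 0.3278) x1=(0.8321, 1.1617)
step 16: x0=(0.8403, 0.3359) x1=(0.8243, 1.1745)
step 17: x0=(0.8514, 0.3437) x1=(0.8165, 1.1873)
step 18: x0=(0.8625, 0.3513) x1=(0.8088, 1.2002)
step 19: x0=(0.8736, 0.3586) x1=(0.8010, 1.2132)
step 20: x0=(0.8847, 0.3658) x1=(0.7932, 1.2263)
step 21: x0=(0.8959, 0.3727) x1=(0.7853, 1.2395)
step 22: x0=(0.9071, 0.3794) x1=(0.7775, 1.2527)
step 23: x0=(0.9183, 0.3859) x1=(0.7697, 1.2660)
step 24: x0=(0.9295, 0.3922) x1=(0.7619, 1.2794)
step 25: x0=(0.9408, 0.3983) x1=(0.7540, 1.2928)
step 26: x0=(0.9521, 0.4042) x1=(0.7461, 1.3063)
step 27: x0=(0.9635, 0.4100) x1=(0.7382, 1.3199)
step 28: x0=(0.9749, 0.4155) x1=(0.7303, 1.3336)
step 29: x0=(0.9863, 0.4209) x1=(0.7224, 1.3473)
step 30: x0=(0.9978, 0.4261) x1=(0.7145, 1.3610)
step 31: x0=(1.0094, 0.4312) x1=(0.7065, 1.3749)
step 32: x0=(1.0210, 0.4360) x1=(0.6986, 1.3888)
step 33: x0=(1.0326, 0.4408) x1=(0.6906, 1.4027)
step 34: x0=(1.0443, 0.4454) x1=(0.6826, 1.4167)
step 35: x0=(1.0561, 0.4498) x1=(0.6745, 1.4307)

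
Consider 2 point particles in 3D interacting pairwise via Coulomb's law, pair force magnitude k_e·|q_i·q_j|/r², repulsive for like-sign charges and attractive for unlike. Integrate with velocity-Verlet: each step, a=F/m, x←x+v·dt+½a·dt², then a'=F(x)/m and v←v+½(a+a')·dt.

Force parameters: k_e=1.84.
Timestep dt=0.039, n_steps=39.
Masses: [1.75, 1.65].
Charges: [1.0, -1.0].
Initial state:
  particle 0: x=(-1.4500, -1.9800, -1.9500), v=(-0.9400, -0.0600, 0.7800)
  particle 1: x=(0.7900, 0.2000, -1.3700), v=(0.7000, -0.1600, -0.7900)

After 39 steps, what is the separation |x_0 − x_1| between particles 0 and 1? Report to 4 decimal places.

5.2910

step 0: x0=(-1.4500, -1.9800, -1.9500) x1=(0.7900, 0.2000, -1.3700)
step 1: x0=(-1.4866, -1.9823, -1.9196) x1=(0.8172, 0.1937, -1.4008)
step 2: x0=(-1.5231, -1.9845, -1.8891) x1=(0.8444, 0.1873, -1.4317)
step 3: x0=(-1.5595, -1.9865, -1.8586) x1=(0.8714, 0.1808, -1.4626)
step 4: x0=(-1.5958, -1.9885, -1.8281) x1=(0.8983, 0.1742, -1.4934)
step 5: x0=(-1.6319, -1.9904, -1.7976) x1=(0.9250, 0.1674, -1.5244)
step 6: x0=(-1.6680, -1.9922, -1.7671) x1=(0.9517, 0.1606, -1.5553)
step 7: x0=(-1.7039, -1.9939, -1.7366) x1=(0.9782, 0.1537, -1.5862)
step 8: x0=(-1.7398, -1.9955, -1.7060) x1=(1.0047, 0.1467, -1.6171)
step 9: x0=(-1.7755, -1.9971, -1.6755) x1=(1.0310, 0.1396, -1.6481)
step 10: x0=(-1.8111, -1.9985, -1.6449) x1=(1.0572, 0.1324, -1.6790)
step 11: x0=(-1.8467, -1.9999, -1.6144) x1=(1.0833, 0.1252, -1.7100)
step 12: x0=(-1.8821, -2.0012, -1.5838) x1=(1.1093, 0.1179, -1.7409)
step 13: x0=(-1.9174, -2.0025, -1.5533) x1=(1.1352, 0.1105, -1.7718)
step 14: x0=(-1.9527, -2.0037, -1.5228) x1=(1.1610, 0.1030, -1.8028)
step 15: x0=(-1.9878, -2.0048, -1.4923) x1=(1.1867, 0.0955, -1.8337)
step 16: x0=(-2.0229, -2.0059, -1.4618) x1=(1.2123, 0.0879, -1.8646)
step 17: x0=(-2.0579, -2.0069, -1.4313) x1=(1.2378, 0.0802, -1.8955)
step 18: x0=(-2.0928, -2.0078, -1.4008) x1=(1.2632, 0.0725, -1.9264)
step 19: x0=(-2.1276, -2.0087, -1.3703) x1=(1.2886, 0.0647, -1.9572)
step 20: x0=(-2.1623, -2.0096, -1.3398) x1=(1.3138, 0.0569, -1.9881)
step 21: x0=(-2.1969, -2.0103, -1.3094) x1=(1.3390, 0.0490, -2.0189)
step 22: x0=(-2.2315, -2.0111, -1.2790) x1=(1.3640, 0.0411, -2.0497)
step 23: x0=(-2.2660, -2.0118, -1.2486) x1=(1.3890, 0.0331, -2.0805)
step 24: x0=(-2.3004, -2.0125, -1.2182) x1=(1.4139, 0.0251, -2.1113)
step 25: x0=(-2.3347, -2.0131, -1.1878) x1=(1.4388, 0.0171, -2.1421)
step 26: x0=(-2.3690, -2.0137, -1.1574) x1=(1.4635, 0.0090, -2.1728)
step 27: x0=(-2.4032, -2.0142, -1.1271) x1=(1.4882, 0.0008, -2.2035)
step 28: x0=(-2.4373, -2.0147, -1.0968) x1=(1.5128, -0.0074, -2.2342)
step 29: x0=(-2.4713, -2.0152, -1.0665) x1=(1.5374, -0.0156, -2.2649)
step 30: x0=(-2.5053, -2.0157, -1.0362) x1=(1.5618, -0.0238, -2.2956)
step 31: x0=(-2.5393, -2.0161, -1.0059) x1=(1.5862, -0.0321, -2.3262)
step 32: x0=(-2.5731, -2.0165, -0.9757) x1=(1.6106, -0.0404, -2.3569)
step 33: x0=(-2.6069, -2.0168, -0.9454) x1=(1.6349, -0.0487, -2.3875)
step 34: x0=(-2.6407, -2.0172, -0.9152) x1=(1.6591, -0.0571, -2.4180)
step 35: x0=(-2.6744, -2.0175, -0.8851) x1=(1.6832, -0.0655, -2.4486)
step 36: x0=(-2.7080, -2.0178, -0.8549) x1=(1.7073, -0.0739, -2.4791)
step 37: x0=(-2.7416, -2.0180, -0.8247) x1=(1.7314, -0.0824, -2.5097)
step 38: x0=(-2.7752, -2.0183, -0.7946) x1=(1.7554, -0.0908, -2.5402)
step 39: x0=(-2.8086, -2.0185, -0.7645) x1=(1.7793, -0.0993, -2.5706)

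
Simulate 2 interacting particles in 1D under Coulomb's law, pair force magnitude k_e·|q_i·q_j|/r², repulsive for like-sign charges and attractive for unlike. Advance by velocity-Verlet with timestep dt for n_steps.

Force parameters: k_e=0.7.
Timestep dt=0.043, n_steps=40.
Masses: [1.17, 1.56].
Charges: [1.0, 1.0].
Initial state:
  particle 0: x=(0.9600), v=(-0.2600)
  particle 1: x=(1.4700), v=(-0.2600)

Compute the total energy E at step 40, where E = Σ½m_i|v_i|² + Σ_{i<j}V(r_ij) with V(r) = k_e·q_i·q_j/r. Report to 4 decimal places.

step 0: x0=(0.9600) x1=(1.4700)
step 1: x0=(0.9467) x1=(1.4604)
step 2: x0=(0.9292) x1=(1.4540)
step 3: x0=(0.9077) x1=(1.4505)
step 4: x0=(0.8824) x1=(1.4499)
step 5: x0=(0.8537) x1=(1.4519)
step 6: x0=(0.8219) x1=(1.4562)
step 7: x0=(0.7874) x1=(1.4625)
step 8: x0=(0.7504) x1=(1.4707)
step 9: x0=(0.7113) x1=(1.4804)
step 10: x0=(0.6703) x1=(1.4916)
step 11: x0=(0.6277) x1=(1.5040)
step 12: x0=(0.5836) x1=(1.5175)
step 13: x0=(0.5383) x1=(1.5319)
step 14: x0=(0.4919) x1=(1.5472)
step 15: x0=(0.4444) x1=(1.5632)
step 16: x0=(0.3961) x1=(1.5799)
step 17: x0=(0.3470) x1=(1.5971)
step 18: x0=(0.2972) x1=(1.6149)
step 19: x0=(0.2467) x1=(1.6332)
step 20: x0=(0.1957) x1=(1.6519)
step 21: x0=(0.1442) x1=(1.6710)
step 22: x0=(0.0921) x1=(1.6905)
step 23: x0=(0.0397) x1=(1.7103)
step 24: x0=(-0.0132) x1=(1.7303)
step 25: x0=(-0.0664) x1=(1.7507)
step 26: x0=(-0.1200) x1=(1.7713)
step 27: x0=(-0.1738) x1=(1.7921)
step 28: x0=(-0.2280) x1=(1.8132)
step 29: x0=(-0.2824) x1=(1.8344)
step 30: x0=(-0.3371) x1=(1.8558)
step 31: x0=(-0.3920) x1=(1.8774)
step 32: x0=(-0.4471) x1=(1.8992)
step 33: x0=(-0.5024) x1=(1.9211)
step 34: x0=(-0.5579) x1=(1.9432)
step 35: x0=(-0.6135) x1=(1.9654)
step 36: x0=(-0.6694) x1=(1.9877)
step 37: x0=(-0.7254) x1=(2.0101)
step 38: x0=(-0.7815) x1=(2.0327)
step 39: x0=(-0.8378) x1=(2.0553)
step 40: x0=(-0.8942) x1=(2.0781)
step 0 velocities: v0=(-0.2600) v1=(-0.2600)
step 0: KE=0.0923, PE=1.3725, E=1.4648
step 40 velocities: v0=(-1.3135) v1=(0.5301)
step 40: KE=1.2285, PE=0.2355, E=1.4640

1.4640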